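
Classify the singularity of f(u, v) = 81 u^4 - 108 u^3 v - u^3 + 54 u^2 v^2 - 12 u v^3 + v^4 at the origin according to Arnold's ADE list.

E_{6}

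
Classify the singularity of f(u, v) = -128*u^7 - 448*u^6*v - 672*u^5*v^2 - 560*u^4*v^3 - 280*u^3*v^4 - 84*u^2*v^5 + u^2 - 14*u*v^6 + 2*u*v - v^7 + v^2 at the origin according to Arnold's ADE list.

A6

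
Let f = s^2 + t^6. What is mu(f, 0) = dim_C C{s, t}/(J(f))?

5

The Hessian of f at 0 is [[2, 0], [0, 0]] with rank 1, so corank 1. A Groebner basis of the Jacobian ideal J(f) in C{s,t} is {t^5, s}; counting standard monomials gives mu = 5. Corank 1: A-series; mu = 5 gives A_5.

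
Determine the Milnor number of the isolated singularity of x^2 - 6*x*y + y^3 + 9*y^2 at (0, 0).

2

The Hessian of f at 0 has rank 1. Corank 1: A-series; mu = 2 gives A_2.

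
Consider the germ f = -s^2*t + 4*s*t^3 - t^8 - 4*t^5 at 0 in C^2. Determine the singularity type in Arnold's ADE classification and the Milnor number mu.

Type D_9, Milnor number mu = 9.

The Hessian of f at 0 is [[0, 0], [0, 0]] with rank 0, so corank 2. A Groebner basis of the Jacobian ideal J(f) in C{s,t} is {s^4, s^3*t + s^2 - 2*s*t^2, -s^3/2 + s^2*t^2, -s*t/2 + t^3}; counting standard monomials gives mu = 9. Corank 2; j^3 = -s^2*t has shape L^2 M (L != M), so D-series; mu = 9 gives D_9.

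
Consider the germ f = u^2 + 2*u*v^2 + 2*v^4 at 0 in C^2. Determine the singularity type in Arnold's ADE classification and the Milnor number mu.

Type A3, Milnor number mu = 3.

The Hessian of f at 0 is [[2, 0], [0, 0]] with rank 1, so corank 1. A Groebner basis of the Jacobian ideal J(f) in C{u,v} is {u^2, u*v, u + v^2}; counting standard monomials gives mu = 3. Corank 1: A-series; mu = 3 gives A_3.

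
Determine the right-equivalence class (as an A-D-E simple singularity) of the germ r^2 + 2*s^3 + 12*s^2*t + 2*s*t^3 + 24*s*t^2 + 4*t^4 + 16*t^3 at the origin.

The Hessian of f at 0 has rank 1. Corank 2; j^3 = 2*(s + 2*t)^3 is a perfect cube, so E-series; the 4-jet and mu = 7 give E_7.

E7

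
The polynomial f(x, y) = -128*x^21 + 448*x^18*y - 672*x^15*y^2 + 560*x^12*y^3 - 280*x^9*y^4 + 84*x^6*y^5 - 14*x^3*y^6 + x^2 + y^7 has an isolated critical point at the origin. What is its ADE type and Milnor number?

The Hessian of f at 0 is [[2, 0], [0, 0]] with rank 1, so corank 1. A Groebner basis of the Jacobian ideal J(f) in C{x,y} is {y^6, x}; counting standard monomials gives mu = 6. Corank 1: A-series; mu = 6 gives A_6.

Type A6, Milnor number mu = 6.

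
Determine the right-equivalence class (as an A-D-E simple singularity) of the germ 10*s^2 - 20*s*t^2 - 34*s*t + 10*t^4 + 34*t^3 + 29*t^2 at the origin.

A_1

The Hessian of f at 0 has rank 2. Corank 0: nondegenerate Morse point, so A_1.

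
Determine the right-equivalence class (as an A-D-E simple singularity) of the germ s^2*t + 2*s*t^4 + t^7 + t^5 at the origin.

D_{6}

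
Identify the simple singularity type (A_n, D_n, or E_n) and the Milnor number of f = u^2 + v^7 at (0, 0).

Type A6, Milnor number mu = 6.

The Hessian of f at 0 is [[2, 0], [0, 0]] with rank 1, so corank 1. A Groebner basis of the Jacobian ideal J(f) in C{u,v} is {v^6, u}; counting standard monomials gives mu = 6. Corank 1: A-series; mu = 6 gives A_6.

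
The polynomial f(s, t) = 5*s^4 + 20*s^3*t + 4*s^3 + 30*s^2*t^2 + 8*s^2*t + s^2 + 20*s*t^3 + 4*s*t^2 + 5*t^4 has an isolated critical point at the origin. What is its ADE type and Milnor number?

Type A3, Milnor number mu = 3.

The Hessian of f at 0 has rank 1. Corank 1: A-series; mu = 3 gives A_3.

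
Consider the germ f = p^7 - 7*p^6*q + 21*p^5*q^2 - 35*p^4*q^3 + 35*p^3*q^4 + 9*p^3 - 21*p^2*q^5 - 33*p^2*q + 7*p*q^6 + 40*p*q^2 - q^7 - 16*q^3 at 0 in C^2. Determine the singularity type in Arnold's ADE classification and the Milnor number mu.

The Hessian of f at 0 is [[0, 0], [0, 0]] with rank 0, so corank 2. A Groebner basis of the Jacobian ideal J(f) in C{p,q} is {-2187*p*q/7 + q^6 + 2916*q^2/7, p*q^2 - 4*q^3/3, p^2 - 7*p*q/3 + 4*q^2/3}; counting standard monomials gives mu = 8. Corank 2; j^3 = (p - q)*(3*p - 4*q)^2 has shape L^2 M (L != M), so D-series; mu = 8 gives D_8.

Type D8, Milnor number mu = 8.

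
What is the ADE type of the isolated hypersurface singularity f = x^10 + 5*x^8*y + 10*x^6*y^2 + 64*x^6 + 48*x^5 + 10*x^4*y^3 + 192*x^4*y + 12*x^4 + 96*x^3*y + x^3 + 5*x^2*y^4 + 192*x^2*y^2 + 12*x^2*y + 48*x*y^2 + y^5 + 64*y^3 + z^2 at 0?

The Hessian of f at 0 has rank 1. Corank 2; j^3 = (x + 4*y)^3 is a perfect cube, so E-series; the 5-jet and mu = 8 give E_8.

E8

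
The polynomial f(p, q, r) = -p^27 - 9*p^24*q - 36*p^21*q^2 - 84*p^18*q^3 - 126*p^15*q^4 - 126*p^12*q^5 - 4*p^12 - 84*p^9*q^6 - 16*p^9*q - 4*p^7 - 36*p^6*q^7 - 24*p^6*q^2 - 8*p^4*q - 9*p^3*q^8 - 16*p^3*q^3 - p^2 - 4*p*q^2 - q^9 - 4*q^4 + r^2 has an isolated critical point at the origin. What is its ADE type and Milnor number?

The Hessian of f at 0 is [[-2, 0, 0], [0, 0, 0], [0, 0, 2]] with rank 2, so corank 1. A Groebner basis of the Jacobian ideal J(f) in C{p,q,r} is {p^4, p^3*q + p/4 + q^2/2, p^2/2 + p*q^2, p*q/2 + q^3, r}; counting standard monomials gives mu = 8. Corank 1: A-series; mu = 8 gives A_8.

Type A_{8}, Milnor number mu = 8.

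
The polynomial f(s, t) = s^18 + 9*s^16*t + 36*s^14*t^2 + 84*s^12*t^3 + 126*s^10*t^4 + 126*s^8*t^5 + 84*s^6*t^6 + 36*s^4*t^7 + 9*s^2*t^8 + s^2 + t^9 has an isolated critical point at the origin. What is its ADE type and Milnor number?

Type A_{8}, Milnor number mu = 8.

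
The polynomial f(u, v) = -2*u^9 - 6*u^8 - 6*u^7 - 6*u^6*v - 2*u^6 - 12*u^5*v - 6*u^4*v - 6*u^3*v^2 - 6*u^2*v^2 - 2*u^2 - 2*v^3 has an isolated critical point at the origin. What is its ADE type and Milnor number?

The Hessian of f at 0 is [[-4, 0], [0, 0]] with rank 1, so corank 1. A Groebner basis of the Jacobian ideal J(f) in C{u,v} is {v^2, u}; counting standard monomials gives mu = 2. Corank 1: A-series; mu = 2 gives A_2.

Type A_{2}, Milnor number mu = 2.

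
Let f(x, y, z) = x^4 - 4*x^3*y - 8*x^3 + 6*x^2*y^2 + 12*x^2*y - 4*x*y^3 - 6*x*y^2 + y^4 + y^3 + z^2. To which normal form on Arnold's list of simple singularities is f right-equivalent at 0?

E_6

The Hessian of f at 0 has rank 1. Corank 2; j^3 = -(2*x - y)^3 is a perfect cube, so E-series; the 4-jet and mu = 6 give E_6.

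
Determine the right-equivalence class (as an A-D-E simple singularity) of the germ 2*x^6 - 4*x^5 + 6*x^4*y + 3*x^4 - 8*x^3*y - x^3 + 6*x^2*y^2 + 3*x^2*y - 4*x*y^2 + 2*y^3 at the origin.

D4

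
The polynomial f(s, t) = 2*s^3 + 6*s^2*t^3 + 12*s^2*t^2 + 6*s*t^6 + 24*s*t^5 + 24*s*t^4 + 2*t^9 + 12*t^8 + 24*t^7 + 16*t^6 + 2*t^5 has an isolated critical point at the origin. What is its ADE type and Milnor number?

The Hessian of f at 0 is [[0, 0], [0, 0]] with rank 0, so corank 2. A Groebner basis of the Jacobian ideal J(f) in C{s,t} is {s^2/2 + s*t^3 + 2*s*t^2, t^4, s^3, s^2*t - 2*s^2 - 8*s*t^2}; counting standard monomials gives mu = 8. Corank 2; j^3 = 2*s^3 is a perfect cube, so E-series; the 5-jet and mu = 8 give E_8.

Type E_8, Milnor number mu = 8.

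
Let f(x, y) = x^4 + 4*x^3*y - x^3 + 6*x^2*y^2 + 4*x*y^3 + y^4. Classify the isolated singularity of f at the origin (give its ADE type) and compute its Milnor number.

The Hessian of f at 0 is [[0, 0], [0, 0]] with rank 0, so corank 2. A Groebner basis of the Jacobian ideal J(f) in C{x,y} is {y^4, x*y^2 + y^3/3, x^2}; counting standard monomials gives mu = 6. Corank 2; j^3 = -x^3 is a perfect cube, so E-series; the 4-jet and mu = 6 give E_6.

Type E_6, Milnor number mu = 6.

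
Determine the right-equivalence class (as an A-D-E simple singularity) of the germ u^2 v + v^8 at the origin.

D_9

The Hessian of f at 0 has rank 0. Corank 2; j^3 = u^2*v has shape L^2 M (L != M), so D-series; mu = 9 gives D_9.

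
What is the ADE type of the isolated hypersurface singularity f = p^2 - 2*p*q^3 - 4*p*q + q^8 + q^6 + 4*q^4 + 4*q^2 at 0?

A7

The Hessian of f at 0 has rank 1. Corank 1: A-series; mu = 7 gives A_7.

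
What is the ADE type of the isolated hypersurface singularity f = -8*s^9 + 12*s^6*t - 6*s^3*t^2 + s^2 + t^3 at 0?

The Hessian of f at 0 is [[2, 0], [0, 0]] with rank 1, so corank 1. A Groebner basis of the Jacobian ideal J(f) in C{s,t} is {t^2, s}; counting standard monomials gives mu = 2. Corank 1: A-series; mu = 2 gives A_2.

A_2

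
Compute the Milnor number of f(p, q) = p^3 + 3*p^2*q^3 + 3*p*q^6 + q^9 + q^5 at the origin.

8

The Hessian of f at 0 has rank 0. Corank 2; j^3 = p^3 is a perfect cube, so E-series; the 5-jet and mu = 8 give E_8.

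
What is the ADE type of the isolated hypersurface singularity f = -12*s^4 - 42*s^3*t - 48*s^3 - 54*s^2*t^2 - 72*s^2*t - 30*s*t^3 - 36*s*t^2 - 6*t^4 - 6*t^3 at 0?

E_{7}

The Hessian of f at 0 has rank 0. Corank 2; j^3 = -6*(2*s + t)^3 is a perfect cube, so E-series; the 4-jet and mu = 7 give E_7.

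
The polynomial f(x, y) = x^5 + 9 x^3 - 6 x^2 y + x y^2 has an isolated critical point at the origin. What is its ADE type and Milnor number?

Type D6, Milnor number mu = 6.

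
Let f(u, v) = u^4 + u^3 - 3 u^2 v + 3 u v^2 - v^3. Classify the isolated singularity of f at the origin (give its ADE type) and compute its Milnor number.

Type E6, Milnor number mu = 6.

The Hessian of f at 0 is [[0, 0], [0, 0]] with rank 0, so corank 2. A Groebner basis of the Jacobian ideal J(f) in C{u,v} is {v^4, u*v^2 - 2*v^3/3, u^2 - 2*u*v + v^2}; counting standard monomials gives mu = 6. Corank 2; j^3 = (u - v)^3 is a perfect cube, so E-series; the 4-jet and mu = 6 give E_6.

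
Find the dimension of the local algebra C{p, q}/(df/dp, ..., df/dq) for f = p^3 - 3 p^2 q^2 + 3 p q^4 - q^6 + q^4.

6

The Hessian of f at 0 has rank 0. Corank 2; j^3 = p^3 is a perfect cube, so E-series; the 4-jet and mu = 6 give E_6.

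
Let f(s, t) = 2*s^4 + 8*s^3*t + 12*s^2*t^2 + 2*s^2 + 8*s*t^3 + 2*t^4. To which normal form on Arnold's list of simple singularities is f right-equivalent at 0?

The Hessian of f at 0 has rank 1. Corank 1: A-series; mu = 3 gives A_3.

A_{3}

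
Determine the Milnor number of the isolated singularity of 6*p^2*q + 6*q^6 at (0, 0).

7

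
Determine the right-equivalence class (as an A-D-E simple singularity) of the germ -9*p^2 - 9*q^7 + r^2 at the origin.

A6

The Hessian of f at 0 has rank 2. Corank 1: A-series; mu = 6 gives A_6.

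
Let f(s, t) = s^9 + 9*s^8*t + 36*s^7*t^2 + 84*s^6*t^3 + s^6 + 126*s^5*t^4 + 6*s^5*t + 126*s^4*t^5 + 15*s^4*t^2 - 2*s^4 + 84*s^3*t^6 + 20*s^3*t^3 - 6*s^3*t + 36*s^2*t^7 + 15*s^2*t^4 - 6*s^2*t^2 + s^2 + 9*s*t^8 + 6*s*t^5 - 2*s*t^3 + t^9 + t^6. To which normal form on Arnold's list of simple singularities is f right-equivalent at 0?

The Hessian of f at 0 has rank 1. Corank 1: A-series; mu = 8 gives A_8.

A_{8}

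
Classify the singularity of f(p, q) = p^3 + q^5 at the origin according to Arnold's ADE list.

E_8

The Hessian of f at 0 is [[0, 0], [0, 0]] with rank 0, so corank 2. A Groebner basis of the Jacobian ideal J(f) in C{p,q} is {q^4, p^2}; counting standard monomials gives mu = 8. Corank 2; j^3 = p^3 is a perfect cube, so E-series; the 5-jet and mu = 8 give E_8.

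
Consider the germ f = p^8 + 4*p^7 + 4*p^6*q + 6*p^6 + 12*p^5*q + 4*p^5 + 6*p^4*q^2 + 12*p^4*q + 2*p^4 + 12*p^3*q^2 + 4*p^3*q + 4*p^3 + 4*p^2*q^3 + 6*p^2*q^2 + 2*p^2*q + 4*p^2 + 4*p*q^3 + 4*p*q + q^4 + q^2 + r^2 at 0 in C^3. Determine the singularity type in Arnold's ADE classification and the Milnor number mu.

The Hessian of f at 0 is [[8, 4, 0], [4, 2, 0], [0, 0, 2]] with rank 2, so corank 1. A Groebner basis of the Jacobian ideal J(f) in C{p,q,r} is {p^2 + 2*p + q, p*q - 4*p - 2*q, 8*p + q^2 + 4*q, r}; counting standard monomials gives mu = 3. Corank 1: A-series; mu = 3 gives A_3.

Type A_3, Milnor number mu = 3.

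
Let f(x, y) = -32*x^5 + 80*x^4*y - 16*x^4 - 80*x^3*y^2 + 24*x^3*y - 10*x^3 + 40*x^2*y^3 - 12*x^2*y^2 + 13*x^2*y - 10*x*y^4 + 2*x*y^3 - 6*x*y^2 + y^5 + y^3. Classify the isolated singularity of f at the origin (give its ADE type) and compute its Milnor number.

The Hessian of f at 0 is [[0, 0], [0, 0]] with rank 0, so corank 2. A Groebner basis of the Jacobian ideal J(f) in C{x,y} is {y^3, x^2 - 3*y^2/11, x*y - 6*y^2/11}; counting standard monomials gives mu = 4. Corank 2; j^3 = -(2*x - y)*(5*x^2 - 4*x*y + y^2) splits into three distinct lines over C (the quadratic factor has nonzero discriminant), so D_4.

Type D_4, Milnor number mu = 4.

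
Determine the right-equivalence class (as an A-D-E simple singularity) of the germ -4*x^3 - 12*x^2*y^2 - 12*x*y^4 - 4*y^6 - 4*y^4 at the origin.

E_{6}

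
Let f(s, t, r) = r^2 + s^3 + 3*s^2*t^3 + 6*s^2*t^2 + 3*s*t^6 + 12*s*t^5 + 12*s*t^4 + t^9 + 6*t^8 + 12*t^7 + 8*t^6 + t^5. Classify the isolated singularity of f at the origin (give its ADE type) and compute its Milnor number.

Type E_{8}, Milnor number mu = 8.

The Hessian of f at 0 has rank 1. Corank 2; j^3 = s^3 is a perfect cube, so E-series; the 5-jet and mu = 8 give E_8.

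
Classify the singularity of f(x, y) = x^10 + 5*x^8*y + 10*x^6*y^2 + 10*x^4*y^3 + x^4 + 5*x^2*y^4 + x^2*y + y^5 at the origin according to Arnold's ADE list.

The Hessian of f at 0 is [[0, 0], [0, 0]] with rank 0, so corank 2. A Groebner basis of the Jacobian ideal J(f) in C{x,y} is {x^2/5 + y^4, x^3, x*y}; counting standard monomials gives mu = 6. Corank 2; j^3 = x^2*y has shape L^2 M (L != M), so D-series; mu = 6 gives D_6.

D6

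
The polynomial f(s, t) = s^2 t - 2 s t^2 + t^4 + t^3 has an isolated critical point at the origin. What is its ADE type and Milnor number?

Type D_{5}, Milnor number mu = 5.

The Hessian of f at 0 is [[0, 0], [0, 0]] with rank 0, so corank 2. A Groebner basis of the Jacobian ideal J(f) in C{s,t} is {s^3 + s^2/4 - t^2/4, s^2/4 + t^3 - t^2/4, s*t - t^2}; counting standard monomials gives mu = 5. Corank 2; j^3 = t*(s - t)^2 has shape L^2 M (L != M), so D-series; mu = 5 gives D_5.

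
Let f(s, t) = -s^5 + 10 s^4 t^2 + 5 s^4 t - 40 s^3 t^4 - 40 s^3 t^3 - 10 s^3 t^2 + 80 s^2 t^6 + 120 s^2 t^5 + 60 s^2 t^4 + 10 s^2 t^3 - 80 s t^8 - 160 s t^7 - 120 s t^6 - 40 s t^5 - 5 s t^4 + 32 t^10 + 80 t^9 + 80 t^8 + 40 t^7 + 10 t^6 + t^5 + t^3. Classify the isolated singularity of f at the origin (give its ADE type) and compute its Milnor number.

The Hessian of f at 0 is [[0, 0], [0, 0]] with rank 0, so corank 2. A Groebner basis of the Jacobian ideal J(f) in C{s,t} is {s^4 - 4*s^3*t, t^2}; counting standard monomials gives mu = 8. Corank 2; j^3 = t^3 is a perfect cube, so E-series; the 5-jet and mu = 8 give E_8.

Type E_8, Milnor number mu = 8.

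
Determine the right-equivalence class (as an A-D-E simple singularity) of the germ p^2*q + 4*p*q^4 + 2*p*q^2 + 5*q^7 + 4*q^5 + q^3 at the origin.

D_8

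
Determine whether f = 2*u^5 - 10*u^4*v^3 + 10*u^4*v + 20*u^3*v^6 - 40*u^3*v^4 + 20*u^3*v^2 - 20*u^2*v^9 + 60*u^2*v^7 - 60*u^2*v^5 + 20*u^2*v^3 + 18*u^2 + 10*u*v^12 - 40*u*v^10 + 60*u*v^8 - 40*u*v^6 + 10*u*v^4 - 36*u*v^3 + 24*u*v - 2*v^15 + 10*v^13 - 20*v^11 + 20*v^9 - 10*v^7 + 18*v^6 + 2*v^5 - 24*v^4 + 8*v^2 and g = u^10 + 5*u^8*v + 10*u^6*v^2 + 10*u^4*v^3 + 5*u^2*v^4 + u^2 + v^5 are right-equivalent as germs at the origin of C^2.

Yes.

The Hessian of f at 0 is [[36, 24], [24, 16]] with rank 1, so corank 1. A Groebner basis of the Jacobian ideal J(f) in C{u,v} is {-u + v^3 - 2*v/3, u^2 - 4*v^2/9, u*v + 2*v^2/3}; counting standard monomials gives mu = 4. Corank 1: A-series; mu = 4 gives A_4. The Hessian of g at 0 is [[2, 0], [0, 0]] with rank 1, so corank 1. A Groebner basis of the Jacobian ideal J(g) in C{u,v} is {v^4, u}; counting standard monomials gives mu = 4. Corank 1: A-series; mu = 4 gives A_4. Both have type A_4, hence right-equivalent.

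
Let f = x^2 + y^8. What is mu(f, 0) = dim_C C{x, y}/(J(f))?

The Hessian of f at 0 has rank 1. Corank 1: A-series; mu = 7 gives A_7.

7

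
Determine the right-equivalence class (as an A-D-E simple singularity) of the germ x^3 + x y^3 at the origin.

The Hessian of f at 0 has rank 0. Corank 2; j^3 = x^3 is a perfect cube, so E-series; the 4-jet and mu = 7 give E_7.

E7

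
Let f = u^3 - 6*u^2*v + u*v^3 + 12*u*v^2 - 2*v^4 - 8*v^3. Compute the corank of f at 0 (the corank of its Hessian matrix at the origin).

Hessian at 0 has rank 0.

2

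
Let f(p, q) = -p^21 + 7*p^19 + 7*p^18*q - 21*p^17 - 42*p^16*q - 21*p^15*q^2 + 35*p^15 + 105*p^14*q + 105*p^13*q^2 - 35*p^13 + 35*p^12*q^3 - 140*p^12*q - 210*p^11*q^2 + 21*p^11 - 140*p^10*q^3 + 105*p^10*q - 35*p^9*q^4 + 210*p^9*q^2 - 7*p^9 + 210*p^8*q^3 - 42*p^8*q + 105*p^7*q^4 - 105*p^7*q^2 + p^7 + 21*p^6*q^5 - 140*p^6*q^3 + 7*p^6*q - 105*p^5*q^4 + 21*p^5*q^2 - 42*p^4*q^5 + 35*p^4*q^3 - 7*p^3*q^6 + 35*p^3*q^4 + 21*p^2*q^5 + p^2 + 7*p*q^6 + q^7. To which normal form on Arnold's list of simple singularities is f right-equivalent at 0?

A_6

The Hessian of f at 0 has rank 1. Corank 1: A-series; mu = 6 gives A_6.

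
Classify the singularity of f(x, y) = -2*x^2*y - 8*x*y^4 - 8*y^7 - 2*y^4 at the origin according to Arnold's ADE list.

The Hessian of f at 0 has rank 0. Corank 2; j^3 = -2*x^2*y has shape L^2 M (L != M), so D-series; mu = 5 gives D_5.

D_5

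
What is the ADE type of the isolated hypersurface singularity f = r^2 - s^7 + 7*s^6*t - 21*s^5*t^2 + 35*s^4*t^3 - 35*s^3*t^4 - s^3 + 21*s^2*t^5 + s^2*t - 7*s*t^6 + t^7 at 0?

D_8

The Hessian of f at 0 has rank 1. Corank 2; j^3 = -s^2*(s - t) has shape L^2 M (L != M), so D-series; mu = 8 gives D_8.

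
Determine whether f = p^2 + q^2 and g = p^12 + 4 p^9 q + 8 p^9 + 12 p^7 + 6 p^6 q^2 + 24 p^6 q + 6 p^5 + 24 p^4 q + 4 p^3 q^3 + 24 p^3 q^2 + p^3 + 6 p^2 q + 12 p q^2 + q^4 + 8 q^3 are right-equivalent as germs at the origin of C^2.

No.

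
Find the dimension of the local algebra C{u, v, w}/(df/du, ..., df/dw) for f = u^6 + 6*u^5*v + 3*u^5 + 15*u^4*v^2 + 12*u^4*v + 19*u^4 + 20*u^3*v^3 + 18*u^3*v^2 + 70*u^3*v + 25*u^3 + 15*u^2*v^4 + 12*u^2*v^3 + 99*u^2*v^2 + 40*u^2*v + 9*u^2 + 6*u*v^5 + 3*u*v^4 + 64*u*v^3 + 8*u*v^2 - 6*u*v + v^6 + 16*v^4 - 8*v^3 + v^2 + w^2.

The Hessian of f at 0 is [[18, -6, 0], [-6, 2, 0], [0, 0, 2]] with rank 2, so corank 1. A Groebner basis of the Jacobian ideal J(f) in C{u,v,w} is {v^2, u - v/3, w}; counting standard monomials gives mu = 2. Corank 1: A-series; mu = 2 gives A_2.

2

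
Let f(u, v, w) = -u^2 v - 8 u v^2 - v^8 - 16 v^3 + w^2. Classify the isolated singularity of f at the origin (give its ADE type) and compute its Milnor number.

Type D9, Milnor number mu = 9.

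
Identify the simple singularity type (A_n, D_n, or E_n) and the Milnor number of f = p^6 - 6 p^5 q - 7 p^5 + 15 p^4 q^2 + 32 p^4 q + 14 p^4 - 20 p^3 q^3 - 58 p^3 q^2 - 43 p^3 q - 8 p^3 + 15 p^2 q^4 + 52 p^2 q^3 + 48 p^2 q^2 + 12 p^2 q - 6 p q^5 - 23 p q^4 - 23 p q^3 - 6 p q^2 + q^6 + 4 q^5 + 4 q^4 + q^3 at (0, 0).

The Hessian of f at 0 has rank 0. Corank 2; j^3 = -(2*p - q)^3 is a perfect cube, so E-series; the 4-jet and mu = 7 give E_7.

Type E_{7}, Milnor number mu = 7.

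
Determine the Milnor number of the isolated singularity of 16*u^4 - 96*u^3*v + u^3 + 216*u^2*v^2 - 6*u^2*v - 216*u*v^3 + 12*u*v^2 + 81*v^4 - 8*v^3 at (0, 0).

The Hessian of f at 0 is [[0, 0], [0, 0]] with rank 0, so corank 2. A Groebner basis of the Jacobian ideal J(f) in C{u,v} is {v^4, u*v^2 - 11*v^3/6, u^2 - 4*u*v + 4*v^2}; counting standard monomials gives mu = 6. Corank 2; j^3 = (u - 2*v)^3 is a perfect cube, so E-series; the 4-jet and mu = 6 give E_6.

6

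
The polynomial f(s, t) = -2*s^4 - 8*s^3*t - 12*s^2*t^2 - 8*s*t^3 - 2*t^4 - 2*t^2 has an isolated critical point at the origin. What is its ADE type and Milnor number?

Type A_3, Milnor number mu = 3.

The Hessian of f at 0 has rank 1. Corank 1: A-series; mu = 3 gives A_3.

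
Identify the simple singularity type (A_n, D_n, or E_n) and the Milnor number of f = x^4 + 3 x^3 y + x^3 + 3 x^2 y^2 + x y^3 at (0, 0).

Type E_7, Milnor number mu = 7.

The Hessian of f at 0 has rank 0. Corank 2; j^3 = x^3 is a perfect cube, so E-series; the 4-jet and mu = 7 give E_7.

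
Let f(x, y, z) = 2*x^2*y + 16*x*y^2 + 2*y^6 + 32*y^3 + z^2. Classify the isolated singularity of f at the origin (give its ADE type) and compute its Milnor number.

Type D7, Milnor number mu = 7.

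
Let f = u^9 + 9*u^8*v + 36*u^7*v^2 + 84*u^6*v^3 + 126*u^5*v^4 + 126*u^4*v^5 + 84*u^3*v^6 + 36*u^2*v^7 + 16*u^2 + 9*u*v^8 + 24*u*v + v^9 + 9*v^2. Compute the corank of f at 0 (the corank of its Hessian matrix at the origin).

1

The Hessian at 0 is [[32, 24], [24, 18]] of rank 1; hence corank 1.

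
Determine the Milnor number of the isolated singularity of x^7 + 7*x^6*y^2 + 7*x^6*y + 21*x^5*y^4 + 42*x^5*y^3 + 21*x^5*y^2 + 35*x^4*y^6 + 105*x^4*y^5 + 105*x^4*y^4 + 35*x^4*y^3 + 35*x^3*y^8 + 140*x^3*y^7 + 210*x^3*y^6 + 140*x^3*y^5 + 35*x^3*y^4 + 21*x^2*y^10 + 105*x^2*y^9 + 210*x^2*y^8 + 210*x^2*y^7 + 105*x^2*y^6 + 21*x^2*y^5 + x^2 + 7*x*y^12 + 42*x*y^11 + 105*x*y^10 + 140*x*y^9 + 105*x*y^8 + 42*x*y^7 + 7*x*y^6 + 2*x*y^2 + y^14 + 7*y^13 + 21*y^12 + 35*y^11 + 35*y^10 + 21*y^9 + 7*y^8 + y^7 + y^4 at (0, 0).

The Hessian of f at 0 is [[2, 0], [0, 0]] with rank 1, so corank 1. A Groebner basis of the Jacobian ideal J(f) in C{x,y} is {x^3, x + y^2}; counting standard monomials gives mu = 6. Corank 1: A-series; mu = 6 gives A_6.

6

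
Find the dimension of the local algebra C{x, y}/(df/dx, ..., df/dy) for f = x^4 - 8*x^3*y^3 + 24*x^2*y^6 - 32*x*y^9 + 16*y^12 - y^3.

6

The Hessian of f at 0 has rank 0. Corank 2; j^3 = -y^3 is a perfect cube, so E-series; the 4-jet and mu = 6 give E_6.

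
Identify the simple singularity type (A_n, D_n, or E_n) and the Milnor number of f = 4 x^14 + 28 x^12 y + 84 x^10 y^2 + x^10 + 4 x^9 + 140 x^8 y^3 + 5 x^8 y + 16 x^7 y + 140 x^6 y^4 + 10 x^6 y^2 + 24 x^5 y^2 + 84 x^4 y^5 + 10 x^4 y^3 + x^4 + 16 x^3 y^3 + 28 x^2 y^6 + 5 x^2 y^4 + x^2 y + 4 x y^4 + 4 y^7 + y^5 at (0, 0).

The Hessian of f at 0 has rank 0. Corank 2; j^3 = x^2*y has shape L^2 M (L != M), so D-series; mu = 6 gives D_6.

Type D_6, Milnor number mu = 6.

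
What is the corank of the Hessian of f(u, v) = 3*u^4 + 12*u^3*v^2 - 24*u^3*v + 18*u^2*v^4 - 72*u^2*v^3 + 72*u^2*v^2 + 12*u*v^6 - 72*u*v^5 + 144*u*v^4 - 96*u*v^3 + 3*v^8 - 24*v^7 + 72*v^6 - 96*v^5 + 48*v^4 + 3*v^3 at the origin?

Hessian at 0 has rank 0.

2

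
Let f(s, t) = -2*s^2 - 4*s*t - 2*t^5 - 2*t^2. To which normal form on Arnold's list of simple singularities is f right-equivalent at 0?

A_4

The Hessian of f at 0 is [[-4, -4], [-4, -4]] with rank 1, so corank 1. A Groebner basis of the Jacobian ideal J(f) in C{s,t} is {t^4, s + t}; counting standard monomials gives mu = 4. Corank 1: A-series; mu = 4 gives A_4.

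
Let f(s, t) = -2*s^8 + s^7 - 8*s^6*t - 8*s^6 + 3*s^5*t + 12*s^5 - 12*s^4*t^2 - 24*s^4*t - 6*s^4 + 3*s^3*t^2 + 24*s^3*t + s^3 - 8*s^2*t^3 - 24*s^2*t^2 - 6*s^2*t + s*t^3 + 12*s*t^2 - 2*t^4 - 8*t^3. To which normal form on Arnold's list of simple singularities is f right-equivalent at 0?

The Hessian of f at 0 has rank 0. Corank 2; j^3 = (s - 2*t)^3 is a perfect cube, so E-series; the 4-jet and mu = 7 give E_7.

E7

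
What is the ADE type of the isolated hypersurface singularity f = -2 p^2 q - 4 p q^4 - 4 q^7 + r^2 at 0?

The Hessian of f at 0 is [[0, 0, 0], [0, 0, 0], [0, 0, 2]] with rank 1, so corank 2. A Groebner basis of the Jacobian ideal J(f) in C{p,q,r} is {-p^2/6 + p*q^3, p*q + q^4, p^3, p^2*q, r}; counting standard monomials gives mu = 8. Corank 2; j^3 = -2*p^2*q has shape L^2 M (L != M), so D-series; mu = 8 gives D_8.

D_8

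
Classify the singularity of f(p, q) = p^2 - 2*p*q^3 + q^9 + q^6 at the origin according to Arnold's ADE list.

A8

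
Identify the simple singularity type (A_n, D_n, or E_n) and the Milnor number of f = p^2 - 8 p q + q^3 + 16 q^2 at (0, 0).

Type A_{2}, Milnor number mu = 2.

The Hessian of f at 0 has rank 1. Corank 1: A-series; mu = 2 gives A_2.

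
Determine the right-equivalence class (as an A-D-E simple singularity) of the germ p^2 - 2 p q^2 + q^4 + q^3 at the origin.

A_2

The Hessian of f at 0 is [[2, 0], [0, 0]] with rank 1, so corank 1. A Groebner basis of the Jacobian ideal J(f) in C{p,q} is {q^2, p}; counting standard monomials gives mu = 2. Corank 1: A-series; mu = 2 gives A_2.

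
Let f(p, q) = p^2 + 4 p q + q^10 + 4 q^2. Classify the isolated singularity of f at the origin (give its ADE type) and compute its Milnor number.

Type A_9, Milnor number mu = 9.

The Hessian of f at 0 has rank 1. Corank 1: A-series; mu = 9 gives A_9.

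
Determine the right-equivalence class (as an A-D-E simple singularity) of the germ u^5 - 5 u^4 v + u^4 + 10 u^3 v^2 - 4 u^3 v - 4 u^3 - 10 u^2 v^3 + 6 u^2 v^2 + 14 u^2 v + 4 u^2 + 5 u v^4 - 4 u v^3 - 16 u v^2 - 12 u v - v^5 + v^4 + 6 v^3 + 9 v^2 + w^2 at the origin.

The Hessian of f at 0 has rank 2. Corank 1: A-series; mu = 4 gives A_4.

A_4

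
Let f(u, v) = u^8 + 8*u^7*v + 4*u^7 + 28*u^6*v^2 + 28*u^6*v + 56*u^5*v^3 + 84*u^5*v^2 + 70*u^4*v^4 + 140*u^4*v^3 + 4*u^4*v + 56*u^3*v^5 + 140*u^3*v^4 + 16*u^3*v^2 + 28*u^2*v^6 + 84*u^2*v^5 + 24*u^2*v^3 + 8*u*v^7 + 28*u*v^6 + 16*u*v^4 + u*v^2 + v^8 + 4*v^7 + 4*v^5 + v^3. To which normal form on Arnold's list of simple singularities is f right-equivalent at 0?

D_{9}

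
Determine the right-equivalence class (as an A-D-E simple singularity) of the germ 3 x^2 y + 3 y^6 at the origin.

D7

The Hessian of f at 0 has rank 0. Corank 2; j^3 = 3*x^2*y has shape L^2 M (L != M), so D-series; mu = 7 gives D_7.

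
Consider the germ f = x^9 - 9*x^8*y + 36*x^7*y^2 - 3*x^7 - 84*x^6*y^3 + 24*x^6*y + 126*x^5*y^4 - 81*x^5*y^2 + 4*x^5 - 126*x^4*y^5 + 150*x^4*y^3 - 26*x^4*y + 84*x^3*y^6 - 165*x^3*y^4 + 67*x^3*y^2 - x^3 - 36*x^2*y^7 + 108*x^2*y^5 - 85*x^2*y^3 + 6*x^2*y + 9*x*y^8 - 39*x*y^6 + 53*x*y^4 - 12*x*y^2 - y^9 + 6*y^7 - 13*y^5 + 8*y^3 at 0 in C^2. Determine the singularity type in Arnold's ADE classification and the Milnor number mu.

Type E8, Milnor number mu = 8.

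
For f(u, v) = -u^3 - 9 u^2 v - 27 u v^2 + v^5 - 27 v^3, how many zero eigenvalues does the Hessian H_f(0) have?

2

Hessian at 0 has rank 0.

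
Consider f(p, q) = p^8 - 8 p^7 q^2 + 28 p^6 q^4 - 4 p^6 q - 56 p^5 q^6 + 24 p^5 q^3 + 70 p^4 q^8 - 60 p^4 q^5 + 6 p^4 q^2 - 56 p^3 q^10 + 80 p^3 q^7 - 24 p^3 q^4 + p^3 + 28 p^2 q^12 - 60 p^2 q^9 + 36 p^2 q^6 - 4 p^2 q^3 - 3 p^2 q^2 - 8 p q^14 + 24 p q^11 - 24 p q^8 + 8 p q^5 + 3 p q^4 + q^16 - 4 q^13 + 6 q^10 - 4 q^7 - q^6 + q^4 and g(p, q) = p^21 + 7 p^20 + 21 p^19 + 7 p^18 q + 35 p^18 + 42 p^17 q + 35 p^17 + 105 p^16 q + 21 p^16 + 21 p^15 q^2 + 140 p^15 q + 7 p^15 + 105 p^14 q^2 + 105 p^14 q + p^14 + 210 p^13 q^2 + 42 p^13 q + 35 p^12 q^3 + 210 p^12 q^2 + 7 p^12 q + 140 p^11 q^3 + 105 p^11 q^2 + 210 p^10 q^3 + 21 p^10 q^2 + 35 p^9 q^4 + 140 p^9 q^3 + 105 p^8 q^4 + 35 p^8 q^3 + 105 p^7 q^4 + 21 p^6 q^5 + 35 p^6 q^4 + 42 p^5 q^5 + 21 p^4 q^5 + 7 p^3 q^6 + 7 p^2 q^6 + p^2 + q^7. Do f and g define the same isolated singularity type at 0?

No.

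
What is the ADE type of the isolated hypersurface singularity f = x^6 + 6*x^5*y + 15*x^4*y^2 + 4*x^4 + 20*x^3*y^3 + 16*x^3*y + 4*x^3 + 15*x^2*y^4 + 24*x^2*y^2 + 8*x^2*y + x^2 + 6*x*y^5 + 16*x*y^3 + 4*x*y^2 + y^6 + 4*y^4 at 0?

A_5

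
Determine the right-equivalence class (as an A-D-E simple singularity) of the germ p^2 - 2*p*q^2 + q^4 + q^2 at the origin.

The Hessian of f at 0 is [[2, 0], [0, 2]] with rank 2, so corank 0. A Groebner basis of the Jacobian ideal J(f) in C{p,q} is {p, q}; counting standard monomials gives mu = 1. Corank 0: nondegenerate Morse point, so A_1.

A_1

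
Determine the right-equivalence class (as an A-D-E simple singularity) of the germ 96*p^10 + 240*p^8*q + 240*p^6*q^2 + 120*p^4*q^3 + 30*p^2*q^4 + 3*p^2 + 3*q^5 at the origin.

The Hessian of f at 0 is [[6, 0], [0, 0]] with rank 1, so corank 1. A Groebner basis of the Jacobian ideal J(f) in C{p,q} is {q^4, p}; counting standard monomials gives mu = 4. Corank 1: A-series; mu = 4 gives A_4.

A4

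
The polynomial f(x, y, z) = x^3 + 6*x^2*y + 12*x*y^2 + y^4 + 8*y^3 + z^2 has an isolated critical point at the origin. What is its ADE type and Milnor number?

Type E_6, Milnor number mu = 6.

The Hessian of f at 0 has rank 1. Corank 2; j^3 = (x + 2*y)^3 is a perfect cube, so E-series; the 4-jet and mu = 6 give E_6.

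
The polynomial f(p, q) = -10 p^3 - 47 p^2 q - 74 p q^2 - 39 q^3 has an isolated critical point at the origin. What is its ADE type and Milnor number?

The Hessian of f at 0 has rank 0. Corank 2; j^3 = -(2*p + 3*q)*(5*p^2 + 16*p*q + 13*q^2) splits into three distinct lines over C (the quadratic factor has nonzero discriminant), so D_4.

Type D_{4}, Milnor number mu = 4.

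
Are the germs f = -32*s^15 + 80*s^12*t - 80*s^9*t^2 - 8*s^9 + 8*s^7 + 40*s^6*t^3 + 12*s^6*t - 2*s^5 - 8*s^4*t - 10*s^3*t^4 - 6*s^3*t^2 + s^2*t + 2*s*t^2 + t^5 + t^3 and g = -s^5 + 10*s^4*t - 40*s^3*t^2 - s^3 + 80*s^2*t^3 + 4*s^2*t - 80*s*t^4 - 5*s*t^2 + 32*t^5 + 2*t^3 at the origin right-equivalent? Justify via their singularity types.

Yes.

The Hessian of f at 0 has rank 0. Corank 2; j^3 = t*(s + t)^2 has shape L^2 M (L != M), so D-series; mu = 6 gives D_6. The Hessian of g at 0 has rank 0. Corank 2; j^3 = -(s - 2*t)*(s - t)^2 has shape L^2 M (L != M), so D-series; mu = 6 gives D_6. Both have type D_6, hence right-equivalent.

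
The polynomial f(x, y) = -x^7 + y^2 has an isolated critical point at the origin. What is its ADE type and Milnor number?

Type A6, Milnor number mu = 6.

The Hessian of f at 0 has rank 1. Corank 1: A-series; mu = 6 gives A_6.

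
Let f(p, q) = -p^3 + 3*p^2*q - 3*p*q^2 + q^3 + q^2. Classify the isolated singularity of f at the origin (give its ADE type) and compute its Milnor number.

Type A_2, Milnor number mu = 2.

The Hessian of f at 0 has rank 1. Corank 1: A-series; mu = 2 gives A_2.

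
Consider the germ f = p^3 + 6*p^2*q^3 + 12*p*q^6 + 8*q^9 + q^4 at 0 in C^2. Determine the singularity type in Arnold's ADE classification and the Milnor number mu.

The Hessian of f at 0 is [[0, 0], [0, 0]] with rank 0, so corank 2. A Groebner basis of the Jacobian ideal J(f) in C{p,q} is {q^3, p^2}; counting standard monomials gives mu = 6. Corank 2; j^3 = p^3 is a perfect cube, so E-series; the 4-jet and mu = 6 give E_6.

Type E_{6}, Milnor number mu = 6.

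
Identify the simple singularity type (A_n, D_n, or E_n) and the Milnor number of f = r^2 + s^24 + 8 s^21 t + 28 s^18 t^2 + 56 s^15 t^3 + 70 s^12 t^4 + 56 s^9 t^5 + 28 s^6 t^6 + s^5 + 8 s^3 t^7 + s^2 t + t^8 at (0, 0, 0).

Type D9, Milnor number mu = 9.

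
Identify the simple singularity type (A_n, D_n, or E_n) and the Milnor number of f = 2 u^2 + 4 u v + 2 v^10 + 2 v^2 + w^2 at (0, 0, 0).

Type A_9, Milnor number mu = 9.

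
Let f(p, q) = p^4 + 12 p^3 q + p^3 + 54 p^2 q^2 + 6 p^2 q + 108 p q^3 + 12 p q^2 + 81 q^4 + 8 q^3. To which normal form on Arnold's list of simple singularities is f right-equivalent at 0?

E_{6}

The Hessian of f at 0 has rank 0. Corank 2; j^3 = (p + 2*q)^3 is a perfect cube, so E-series; the 4-jet and mu = 6 give E_6.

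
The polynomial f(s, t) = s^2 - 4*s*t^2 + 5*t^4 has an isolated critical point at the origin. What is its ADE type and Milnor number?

Type A_{3}, Milnor number mu = 3.

The Hessian of f at 0 has rank 1. Corank 1: A-series; mu = 3 gives A_3.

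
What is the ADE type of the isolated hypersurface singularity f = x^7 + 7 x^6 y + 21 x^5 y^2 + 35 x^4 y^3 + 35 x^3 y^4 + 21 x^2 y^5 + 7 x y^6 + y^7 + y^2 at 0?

A6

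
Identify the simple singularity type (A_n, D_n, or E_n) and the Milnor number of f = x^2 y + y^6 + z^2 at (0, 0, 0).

Type D_{7}, Milnor number mu = 7.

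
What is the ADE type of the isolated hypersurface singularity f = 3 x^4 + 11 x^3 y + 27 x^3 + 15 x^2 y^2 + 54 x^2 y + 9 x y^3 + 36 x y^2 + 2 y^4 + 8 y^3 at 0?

The Hessian of f at 0 has rank 0. Corank 2; j^3 = (3*x + 2*y)^3 is a perfect cube, so E-series; the 4-jet and mu = 7 give E_7.

E_7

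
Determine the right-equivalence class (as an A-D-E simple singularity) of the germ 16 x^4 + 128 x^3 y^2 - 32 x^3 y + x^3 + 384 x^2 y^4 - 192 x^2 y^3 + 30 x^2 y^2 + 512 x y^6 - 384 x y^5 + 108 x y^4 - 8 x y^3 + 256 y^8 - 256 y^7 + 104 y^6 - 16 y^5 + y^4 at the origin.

The Hessian of f at 0 is [[0, 0], [0, 0]] with rank 0, so corank 2. A Groebner basis of the Jacobian ideal J(f) in C{x,y} is {x^3, x^2*y, x^2/4 + x*y^2, 3*x^2/2 + y^3}; counting standard monomials gives mu = 6. Corank 2; j^3 = x^3 is a perfect cube, so E-series; the 4-jet and mu = 6 give E_6.

E6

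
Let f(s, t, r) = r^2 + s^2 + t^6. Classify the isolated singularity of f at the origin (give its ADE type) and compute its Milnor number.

Type A5, Milnor number mu = 5.

The Hessian of f at 0 is [[2, 0, 0], [0, 0, 0], [0, 0, 2]] with rank 2, so corank 1. A Groebner basis of the Jacobian ideal J(f) in C{s,t,r} is {t^5, s, r}; counting standard monomials gives mu = 5. Corank 1: A-series; mu = 5 gives A_5.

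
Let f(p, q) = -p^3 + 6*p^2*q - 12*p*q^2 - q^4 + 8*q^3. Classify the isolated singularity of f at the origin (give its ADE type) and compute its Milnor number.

Type E_6, Milnor number mu = 6.

The Hessian of f at 0 has rank 0. Corank 2; j^3 = -(p - 2*q)^3 is a perfect cube, so E-series; the 4-jet and mu = 6 give E_6.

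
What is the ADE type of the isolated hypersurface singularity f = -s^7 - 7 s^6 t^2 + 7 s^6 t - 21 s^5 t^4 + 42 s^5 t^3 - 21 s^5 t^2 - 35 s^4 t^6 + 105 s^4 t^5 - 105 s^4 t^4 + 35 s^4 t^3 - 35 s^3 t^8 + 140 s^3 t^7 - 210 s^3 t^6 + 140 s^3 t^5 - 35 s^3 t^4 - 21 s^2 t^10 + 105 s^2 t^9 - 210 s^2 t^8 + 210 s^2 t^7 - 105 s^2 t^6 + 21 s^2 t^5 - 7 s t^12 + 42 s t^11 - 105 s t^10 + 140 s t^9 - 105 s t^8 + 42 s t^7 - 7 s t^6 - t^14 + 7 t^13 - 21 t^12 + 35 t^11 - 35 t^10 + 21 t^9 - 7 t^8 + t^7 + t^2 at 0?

The Hessian of f at 0 is [[0, 0], [0, 2]] with rank 1, so corank 1. A Groebner basis of the Jacobian ideal J(f) in C{s,t} is {s^6, t}; counting standard monomials gives mu = 6. Corank 1: A-series; mu = 6 gives A_6.

A6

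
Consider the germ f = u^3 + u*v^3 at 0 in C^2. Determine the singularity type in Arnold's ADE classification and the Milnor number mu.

Type E_{7}, Milnor number mu = 7.

The Hessian of f at 0 is [[0, 0], [0, 0]] with rank 0, so corank 2. A Groebner basis of the Jacobian ideal J(f) in C{u,v} is {u^3, u*v^2, 3*u^2 + v^3}; counting standard monomials gives mu = 7. Corank 2; j^3 = u^3 is a perfect cube, so E-series; the 4-jet and mu = 7 give E_7.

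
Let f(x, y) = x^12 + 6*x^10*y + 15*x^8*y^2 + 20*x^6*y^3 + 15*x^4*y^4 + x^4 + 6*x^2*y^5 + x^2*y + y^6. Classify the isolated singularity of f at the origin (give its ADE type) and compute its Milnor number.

Type D_{7}, Milnor number mu = 7.

The Hessian of f at 0 is [[0, 0], [0, 0]] with rank 0, so corank 2. A Groebner basis of the Jacobian ideal J(f) in C{x,y} is {x^2/6 + y^5, x^3, x*y}; counting standard monomials gives mu = 7. Corank 2; j^3 = x^2*y has shape L^2 M (L != M), so D-series; mu = 7 gives D_7.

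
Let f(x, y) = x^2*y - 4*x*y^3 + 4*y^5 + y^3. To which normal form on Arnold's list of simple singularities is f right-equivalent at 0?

The Hessian of f at 0 is [[0, 0], [0, 0]] with rank 0, so corank 2. A Groebner basis of the Jacobian ideal J(f) in C{x,y} is {y^3, x^2 + 3*y^2, x*y}; counting standard monomials gives mu = 4. Corank 2; j^3 = y*(x^2 + y^2) splits into three distinct lines over C (the quadratic factor has nonzero discriminant), so D_4.

D4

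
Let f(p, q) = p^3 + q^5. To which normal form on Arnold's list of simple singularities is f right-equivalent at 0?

E8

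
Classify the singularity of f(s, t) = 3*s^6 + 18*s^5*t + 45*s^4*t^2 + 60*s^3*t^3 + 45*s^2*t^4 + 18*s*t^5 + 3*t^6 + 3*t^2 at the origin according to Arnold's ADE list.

A_{5}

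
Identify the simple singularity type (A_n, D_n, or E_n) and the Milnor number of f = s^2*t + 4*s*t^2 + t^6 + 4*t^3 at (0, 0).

Type D_7, Milnor number mu = 7.

The Hessian of f at 0 has rank 0. Corank 2; j^3 = t*(s + 2*t)^2 has shape L^2 M (L != M), so D-series; mu = 7 gives D_7.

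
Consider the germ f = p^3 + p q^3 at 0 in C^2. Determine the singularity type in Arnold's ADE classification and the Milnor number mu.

Type E_{7}, Milnor number mu = 7.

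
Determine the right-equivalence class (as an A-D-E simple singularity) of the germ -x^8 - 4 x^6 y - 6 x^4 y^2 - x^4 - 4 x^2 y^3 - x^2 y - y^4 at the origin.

D5

The Hessian of f at 0 is [[0, 0], [0, 0]] with rank 0, so corank 2. A Groebner basis of the Jacobian ideal J(f) in C{x,y} is {x^3, x^2/4 + y^3, x*y}; counting standard monomials gives mu = 5. Corank 2; j^3 = -x^2*y has shape L^2 M (L != M), so D-series; mu = 5 gives D_5.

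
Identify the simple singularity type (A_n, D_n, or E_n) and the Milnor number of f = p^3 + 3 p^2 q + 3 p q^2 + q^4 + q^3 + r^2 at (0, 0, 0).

Type E_6, Milnor number mu = 6.

The Hessian of f at 0 has rank 1. Corank 2; j^3 = (p + q)^3 is a perfect cube, so E-series; the 4-jet and mu = 6 give E_6.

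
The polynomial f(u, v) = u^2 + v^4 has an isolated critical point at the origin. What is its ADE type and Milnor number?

The Hessian of f at 0 has rank 1. Corank 1: A-series; mu = 3 gives A_3.

Type A3, Milnor number mu = 3.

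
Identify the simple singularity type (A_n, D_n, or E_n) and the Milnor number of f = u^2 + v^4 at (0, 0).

The Hessian of f at 0 has rank 1. Corank 1: A-series; mu = 3 gives A_3.

Type A_{3}, Milnor number mu = 3.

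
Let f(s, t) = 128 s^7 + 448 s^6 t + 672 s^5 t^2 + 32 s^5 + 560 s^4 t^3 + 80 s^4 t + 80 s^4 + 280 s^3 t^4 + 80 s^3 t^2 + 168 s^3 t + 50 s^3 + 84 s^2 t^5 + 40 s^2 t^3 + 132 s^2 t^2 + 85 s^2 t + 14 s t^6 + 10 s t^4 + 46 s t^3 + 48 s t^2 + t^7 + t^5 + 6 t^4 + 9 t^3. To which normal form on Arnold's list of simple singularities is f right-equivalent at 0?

D_{8}

The Hessian of f at 0 has rank 0. Corank 2; j^3 = (2*s + t)*(5*s + 3*t)^2 has shape L^2 M (L != M), so D-series; mu = 8 gives D_8.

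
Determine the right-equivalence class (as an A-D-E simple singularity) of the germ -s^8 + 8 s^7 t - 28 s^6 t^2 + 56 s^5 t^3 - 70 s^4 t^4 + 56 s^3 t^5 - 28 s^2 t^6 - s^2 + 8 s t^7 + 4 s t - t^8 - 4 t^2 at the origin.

The Hessian of f at 0 has rank 1. Corank 1: A-series; mu = 7 gives A_7.

A_7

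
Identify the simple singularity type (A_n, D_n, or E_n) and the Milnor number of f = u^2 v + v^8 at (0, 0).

The Hessian of f at 0 is [[0, 0], [0, 0]] with rank 0, so corank 2. A Groebner basis of the Jacobian ideal J(f) in C{u,v} is {u^2/8 + v^7, u^3, u*v}; counting standard monomials gives mu = 9. Corank 2; j^3 = u^2*v has shape L^2 M (L != M), so D-series; mu = 9 gives D_9.

Type D_{9}, Milnor number mu = 9.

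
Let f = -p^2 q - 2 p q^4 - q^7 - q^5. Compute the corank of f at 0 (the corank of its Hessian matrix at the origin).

2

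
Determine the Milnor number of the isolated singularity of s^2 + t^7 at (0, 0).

6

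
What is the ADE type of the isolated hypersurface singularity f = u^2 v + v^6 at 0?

The Hessian of f at 0 has rank 0. Corank 2; j^3 = u^2*v has shape L^2 M (L != M), so D-series; mu = 7 gives D_7.

D_7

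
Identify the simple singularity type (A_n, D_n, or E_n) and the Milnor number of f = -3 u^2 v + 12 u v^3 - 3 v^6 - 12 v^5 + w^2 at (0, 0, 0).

Type D_7, Milnor number mu = 7.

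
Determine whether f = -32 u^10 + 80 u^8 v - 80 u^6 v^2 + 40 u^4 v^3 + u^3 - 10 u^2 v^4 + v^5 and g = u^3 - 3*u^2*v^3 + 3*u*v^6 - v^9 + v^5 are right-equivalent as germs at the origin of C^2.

The Hessian of f at 0 is [[0, 0], [0, 0]] with rank 0, so corank 2. A Groebner basis of the Jacobian ideal J(f) in C{u,v} is {v^4, u^2}; counting standard monomials gives mu = 8. Corank 2; j^3 = u^3 is a perfect cube, so E-series; the 5-jet and mu = 8 give E_8. The Hessian of g at 0 is [[0, 0], [0, 0]] with rank 0, so corank 2. A Groebner basis of the Jacobian ideal J(g) in C{u,v} is {-u^2/2 + u*v^3, v^4, u^3, u^2*v}; counting standard monomials gives mu = 8. Corank 2; j^3 = u^3 is a perfect cube, so E-series; the 5-jet and mu = 8 give E_8. Both have type E_8, hence right-equivalent.

Yes.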